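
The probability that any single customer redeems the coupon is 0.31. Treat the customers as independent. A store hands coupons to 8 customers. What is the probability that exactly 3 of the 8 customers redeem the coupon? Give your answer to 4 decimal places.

X ~ Binomial(n=8, p=0.31).
P(X=3) = C(8,3) · p^3 · (1−p)^5
= 56 · 0.029791 · 0.1564 = 0.260927

0.2609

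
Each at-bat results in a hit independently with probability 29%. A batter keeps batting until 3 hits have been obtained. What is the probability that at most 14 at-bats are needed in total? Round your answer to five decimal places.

Finishing within 14 at-bats ⇔ at least 3 successes in the first 14. With X ~ Binomial(14, 0.29), P(Y ≤ 14) = 1 − P(X ≤ 2).
  k=0: C(14,0)·0.29^0·0.71^14 = 0.0082721
  k=1: C(14,1)·0.29^1·0.71^13 = 0.0473026
  k=2: C(14,2)·0.29^2·0.71^12 = 0.1255849
1 − 0.1811596 = 0.8188404

0.81884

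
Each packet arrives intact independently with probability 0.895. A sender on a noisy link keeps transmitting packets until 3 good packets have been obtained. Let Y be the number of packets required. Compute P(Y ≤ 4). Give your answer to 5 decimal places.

0.94275

Finishing within 4 packets ⇔ at least 3 successes in the first 4. With X ~ Binomial(4, 0.895), P(Y ≤ 4) = 1 − P(X ≤ 2).
  k=0: C(4,0)·0.895^0·0.105^4 = 0.0001216
  k=1: C(4,1)·0.895^1·0.105^3 = 0.0041443
  k=2: C(4,2)·0.895^2·0.105^2 = 0.0529878
1 − 0.0572537 = 0.9427463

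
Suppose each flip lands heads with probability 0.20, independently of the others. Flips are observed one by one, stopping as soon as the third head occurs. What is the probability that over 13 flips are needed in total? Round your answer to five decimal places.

0.50165

Needing more than 13 flips ⇔ fewer than 3 successes in the first 13. With X ~ Binomial(13, 0.20), P(Y > 13) = P(X ≤ 2).
  k=0: C(13,0)·0.20^0·0.80^13 = 0.0549756
  k=1: C(13,1)·0.20^1·0.80^12 = 0.1786706
  k=2: C(13,2)·0.20^2·0.80^11 = 0.2680060
P(X ≤ 2) = 0.5016522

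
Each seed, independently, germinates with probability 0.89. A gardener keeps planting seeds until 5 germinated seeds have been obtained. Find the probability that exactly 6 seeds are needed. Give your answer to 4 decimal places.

Y = trial on which the fifth success occurs; negative binomial, r=5, p=0.89.
P(Y=6) = C(5,4) · p^5 · (1−p)^1
= 5 · 0.55841 · 0.11 = 0.307123

0.3071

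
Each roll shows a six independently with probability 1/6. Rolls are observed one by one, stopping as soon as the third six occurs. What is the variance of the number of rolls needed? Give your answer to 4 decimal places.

Y = total rolls until the third success; negative binomial with r=3, p=0.166667.
Var(Y) = r(1−p)/p² = 3·0.833333 / 0.166667² = 90.000000

90.0000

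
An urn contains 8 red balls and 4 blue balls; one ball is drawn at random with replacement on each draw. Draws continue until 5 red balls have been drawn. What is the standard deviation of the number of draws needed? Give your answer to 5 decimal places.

Y = total draws until the fifth success; negative binomial with r=5, p=0.666667.
SD(Y) = √[r(1−p)/p²] = √(3.7500000) = 1.9364917

1.93649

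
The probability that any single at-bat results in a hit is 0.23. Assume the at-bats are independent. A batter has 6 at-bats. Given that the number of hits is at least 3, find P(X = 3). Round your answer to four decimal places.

0.7986

X ~ Binomial(6, 0.23). Want P(X=3 | X≥3) = P(X=3) / P(X≥3).
P(X=3) = C(6,3)·0.23^3·0.77^3 = 0.111093
P(X≥3) = 1 − 0.208422 − 0.373536 − 0.278939 = 0.139102
Ratio = 0.111093 / 0.139102 = 0.798642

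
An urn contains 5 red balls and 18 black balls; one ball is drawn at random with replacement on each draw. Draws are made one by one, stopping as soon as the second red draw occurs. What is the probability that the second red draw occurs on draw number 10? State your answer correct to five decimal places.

Y = trial on which the second success occurs; negative binomial, r=2, p=0.217391.
P(Y=10) = C(9,1) · p^2 · (1−p)^8
= 9 · 0.047259 · 0.14072 = 0.0598528

0.05985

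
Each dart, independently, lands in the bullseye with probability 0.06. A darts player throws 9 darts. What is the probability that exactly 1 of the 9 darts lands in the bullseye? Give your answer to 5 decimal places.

X ~ Binomial(n=9, p=0.06).
P(X=1) = C(9,1) · p^1 · (1−p)^8
= 9 · 0.06 · 0.60957 = 0.3291672

0.32917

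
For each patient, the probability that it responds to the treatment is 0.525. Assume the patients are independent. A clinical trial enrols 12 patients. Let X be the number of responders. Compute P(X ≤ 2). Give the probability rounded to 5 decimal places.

X ~ Binomial(12, 0.525); P(X ≤ 2) = Σ C(12,k) p^k (1−p)^(12−k) over k:
  k=0: C(12,0)·0.525^0·0.475^12 = 0.0001319
  k=1: C(12,1)·0.525^1·0.475^11 = 0.0017497
  k=2: C(12,2)·0.525^2·0.475^10 = 0.0106365
Total = 0.0125181

0.01252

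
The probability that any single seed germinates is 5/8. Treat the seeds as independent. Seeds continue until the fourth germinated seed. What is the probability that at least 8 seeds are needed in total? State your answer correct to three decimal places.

Needing more than 7 seeds ⇔ fewer than 4 successes in the first 7. With X ~ Binomial(7, 0.625), P(Y > 7) = P(X ≤ 3).
  k=0: C(7,0)·0.625^0·0.375^7 = 0.00104
  k=1: C(7,1)·0.625^1·0.375^6 = 0.01217
  k=2: C(7,2)·0.625^2·0.375^5 = 0.06083
  k=3: C(7,3)·0.625^3·0.375^4 = 0.16898
P(X ≤ 3) = 0.24302

0.243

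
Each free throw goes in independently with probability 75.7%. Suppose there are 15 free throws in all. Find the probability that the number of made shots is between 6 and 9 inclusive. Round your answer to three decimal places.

X ~ Binomial(15, 0.757); P(6 ≤ X ≤ 9) = Σ C(15,k) p^k (1−p)^(15−k) over k:
  k=6: C(15,6)·0.757^6·0.243^9 = 0.00278
  k=7: C(15,7)·0.757^7·0.243^8 = 0.01114
  k=8: C(15,8)·0.757^8·0.243^7 = 0.03472
  k=9: C(15,9)·0.757^9·0.243^6 = 0.08412
Total = 0.13277

0.133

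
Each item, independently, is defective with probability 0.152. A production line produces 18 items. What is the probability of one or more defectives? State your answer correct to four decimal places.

0.9486

P(at least one) = 1 − P(none) = 1 − (1 − 0.152)^18
= 1 − 0.051419 = 0.948581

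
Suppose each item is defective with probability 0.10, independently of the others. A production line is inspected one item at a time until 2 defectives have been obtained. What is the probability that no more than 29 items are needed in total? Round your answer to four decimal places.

Finishing within 29 items ⇔ at least 2 successes in the first 29. With X ~ Binomial(29, 0.10), P(Y ≤ 29) = 1 − P(X ≤ 1).
  k=0: C(29,0)·0.10^0·0.90^29 = 0.047101
  k=1: C(29,1)·0.10^1·0.90^28 = 0.151771
1 − 0.198872 = 0.801128

0.8011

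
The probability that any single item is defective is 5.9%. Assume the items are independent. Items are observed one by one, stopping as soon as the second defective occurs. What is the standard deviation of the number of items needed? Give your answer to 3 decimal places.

Y = total items until the second success; negative binomial with r=2, p=0.059.
SD(Y) = √[r(1−p)/p²] = √(540.64924) = 23.25187

23.252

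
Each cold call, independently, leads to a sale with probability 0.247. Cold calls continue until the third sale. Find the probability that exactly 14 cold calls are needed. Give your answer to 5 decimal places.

0.05187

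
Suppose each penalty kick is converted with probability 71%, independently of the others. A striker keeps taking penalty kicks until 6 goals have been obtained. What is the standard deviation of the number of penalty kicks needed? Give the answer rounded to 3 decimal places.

1.858

Y = total penalty kicks until the sixth success; negative binomial with r=6, p=0.71.
SD(Y) = √[r(1−p)/p²] = √(3.45170) = 1.85787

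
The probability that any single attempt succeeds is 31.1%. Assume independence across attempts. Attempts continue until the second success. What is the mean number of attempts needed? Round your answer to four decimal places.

6.4309

Y = total attempts until the second success; negative binomial with r=2, p=0.311.
E[Y] = r / p = 2 / 0.311 = 6.430868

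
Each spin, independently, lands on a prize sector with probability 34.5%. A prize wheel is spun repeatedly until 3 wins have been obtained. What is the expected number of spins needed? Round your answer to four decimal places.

8.6957

Y = total spins until the third success; negative binomial with r=3, p=0.345.
E[Y] = r / p = 3 / 0.345 = 8.695652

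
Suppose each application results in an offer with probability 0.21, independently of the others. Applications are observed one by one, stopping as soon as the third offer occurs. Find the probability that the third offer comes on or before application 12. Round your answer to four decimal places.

0.4768

Finishing within 12 applications ⇔ at least 3 successes in the first 12. With X ~ Binomial(12, 0.21), P(Y ≤ 12) = 1 − P(X ≤ 2).
  k=0: C(12,0)·0.21^0·0.79^12 = 0.059092
  k=1: C(12,1)·0.21^1·0.79^11 = 0.188494
  k=2: C(12,2)·0.21^2·0.79^10 = 0.275584
1 − 0.523170 = 0.476830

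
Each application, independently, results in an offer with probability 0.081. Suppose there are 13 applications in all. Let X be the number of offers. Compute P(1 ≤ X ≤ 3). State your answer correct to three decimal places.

X ~ Binomial(13, 0.081); P(1 ≤ X ≤ 3) = Σ C(13,k) p^k (1−p)^(13−k) over k:
  k=1: C(13,1)·0.081^1·0.919^12 = 0.38213
  k=2: C(13,2)·0.081^2·0.919^11 = 0.20209
  k=3: C(13,3)·0.081^3·0.919^10 = 0.06531
Total = 0.64953

0.650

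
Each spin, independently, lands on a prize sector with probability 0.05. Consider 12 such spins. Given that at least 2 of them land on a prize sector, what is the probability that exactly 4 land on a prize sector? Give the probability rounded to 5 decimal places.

0.01734

X ~ Binomial(12, 0.05). Want P(X=4 | X≥2) = P(X=4) / P(X≥2).
P(X=4) = C(12,4)·0.05^4·0.95^8 = 0.0020525
P(X≥2) = 1 − 0.5403601 − 0.3412801 = 0.1183599
Ratio = 0.0020525 / 0.1183599 = 0.0173408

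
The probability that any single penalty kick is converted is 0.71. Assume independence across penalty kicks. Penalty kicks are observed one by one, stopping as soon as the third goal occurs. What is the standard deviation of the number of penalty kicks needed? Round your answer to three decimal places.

Y = total penalty kicks until the third success; negative binomial with r=3, p=0.71.
SD(Y) = √[r(1−p)/p²] = √(1.72585) = 1.31372

1.314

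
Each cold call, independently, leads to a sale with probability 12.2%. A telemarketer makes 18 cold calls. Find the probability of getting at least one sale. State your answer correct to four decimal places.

0.9039

P(at least one) = 1 − P(none) = 1 − (1 − 0.122)^18
= 1 − 0.096139 = 0.903861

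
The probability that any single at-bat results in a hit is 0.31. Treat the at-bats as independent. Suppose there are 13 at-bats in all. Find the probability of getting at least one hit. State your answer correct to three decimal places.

P(at least one) = 1 − P(none) = 1 − (1 − 0.31)^13
= 1 − 0.00804 = 0.99196

0.992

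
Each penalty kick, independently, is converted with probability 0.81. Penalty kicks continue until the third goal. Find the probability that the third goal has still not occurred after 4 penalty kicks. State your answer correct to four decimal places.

0.1656

Needing more than 4 penalty kicks ⇔ fewer than 3 successes in the first 4. With X ~ Binomial(4, 0.81), P(Y > 4) = P(X ≤ 2).
  k=0: C(4,0)·0.81^0·0.19^4 = 0.001303
  k=1: C(4,1)·0.81^1·0.19^3 = 0.022223
  k=2: C(4,2)·0.81^2·0.19^2 = 0.142111
P(X ≤ 2) = 0.165638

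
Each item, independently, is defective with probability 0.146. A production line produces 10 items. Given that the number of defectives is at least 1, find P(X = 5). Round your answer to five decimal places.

0.00957

X ~ Binomial(10, 0.146). Want P(X=5 | X≥1) = P(X=5) / P(X≥1).
P(X=5) = C(10,5)·0.146^5·0.854^5 = 0.0075937
P(X≥1) = 1 − 0.2063378 = 0.7936622
Ratio = 0.0075937 / 0.7936622 = 0.0095679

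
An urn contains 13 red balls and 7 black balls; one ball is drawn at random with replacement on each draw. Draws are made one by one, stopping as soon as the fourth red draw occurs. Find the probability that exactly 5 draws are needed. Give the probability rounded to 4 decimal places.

Y = trial on which the fourth success occurs; negative binomial, r=4, p=0.65.
P(Y=5) = C(4,3) · p^4 · (1−p)^1
= 4 · 0.17851 · 0.35 = 0.249909

0.2499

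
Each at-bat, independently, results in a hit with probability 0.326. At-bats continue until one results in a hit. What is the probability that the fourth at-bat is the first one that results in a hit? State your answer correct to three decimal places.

Geometric (trials to first success), p = 0.326.
P(Y = 4) = (1−p)^3 · p = 0.30618 · 0.326 = 0.09982

0.100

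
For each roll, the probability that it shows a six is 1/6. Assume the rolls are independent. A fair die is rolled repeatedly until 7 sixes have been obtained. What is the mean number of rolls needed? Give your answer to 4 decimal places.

42.0000

Y = total rolls until the seventh success; negative binomial with r=7, p=0.166667.
E[Y] = r / p = 7 / 0.166667 = 42.000000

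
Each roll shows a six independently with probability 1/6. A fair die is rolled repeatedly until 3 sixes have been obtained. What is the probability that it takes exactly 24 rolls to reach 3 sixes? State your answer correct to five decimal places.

Y = trial on which the third success occurs; negative binomial, r=3, p=0.166667.
P(Y=24) = C(23,2) · p^3 · (1−p)^21
= 253 · 0.0046296 · 0.021737 = 0.0254601

0.02546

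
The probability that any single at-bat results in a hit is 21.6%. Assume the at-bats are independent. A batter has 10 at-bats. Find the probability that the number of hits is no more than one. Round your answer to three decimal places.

0.329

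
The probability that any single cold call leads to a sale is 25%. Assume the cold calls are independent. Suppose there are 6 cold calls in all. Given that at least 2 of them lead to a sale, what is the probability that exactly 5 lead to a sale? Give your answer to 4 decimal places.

0.0094

X ~ Binomial(6, 0.25). Want P(X=5 | X≥2) = P(X=5) / P(X≥2).
P(X=5) = C(6,5)·0.25^5·0.75^1 = 0.004395
P(X≥2) = 1 − 0.177979 − 0.355957 = 0.466064
Ratio = 0.004395 / 0.466064 = 0.009429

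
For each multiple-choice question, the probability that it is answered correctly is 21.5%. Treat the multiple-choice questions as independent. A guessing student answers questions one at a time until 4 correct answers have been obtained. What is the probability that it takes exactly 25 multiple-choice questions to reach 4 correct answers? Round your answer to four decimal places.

Y = trial on which the fourth success occurs; negative binomial, r=4, p=0.215.
P(Y=25) = C(24,3) · p^4 · (1−p)^21
= 2024 · 0.0021368 · 0.0061982 = 0.026806

0.0268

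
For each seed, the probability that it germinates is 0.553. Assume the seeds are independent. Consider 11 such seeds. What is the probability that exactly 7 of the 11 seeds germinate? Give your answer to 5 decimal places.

X ~ Binomial(n=11, p=0.553).
P(X=7) = C(11,7) · p^7 · (1−p)^4
= 330 · 0.015815 · 0.039924 = 0.2083627

0.20836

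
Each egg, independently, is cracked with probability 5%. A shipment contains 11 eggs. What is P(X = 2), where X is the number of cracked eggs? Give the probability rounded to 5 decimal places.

0.08666

X ~ Binomial(n=11, p=0.05).
P(X=2) = C(11,2) · p^2 · (1−p)^9
= 55 · 0.0025 · 0.63025 = 0.0866593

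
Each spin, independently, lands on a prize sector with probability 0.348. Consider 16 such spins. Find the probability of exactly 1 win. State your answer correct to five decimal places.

X ~ Binomial(n=16, p=0.348).
P(X=1) = C(16,1) · p^1 · (1−p)^15
= 16 · 0.348 · 0.0016357 = 0.0091078

0.00911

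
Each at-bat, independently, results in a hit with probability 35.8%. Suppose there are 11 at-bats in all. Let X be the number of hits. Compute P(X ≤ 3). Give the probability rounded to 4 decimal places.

X ~ Binomial(11, 0.358); P(X ≤ 3) = Σ C(11,k) p^k (1−p)^(11−k) over k:
  k=0: C(11,0)·0.358^0·0.642^11 = 0.007636
  k=1: C(11,1)·0.358^1·0.642^10 = 0.046841
  k=2: C(11,2)·0.358^2·0.642^9 = 0.130600
  k=3: C(11,3)·0.358^3·0.642^8 = 0.218481
Total = 0.403558

0.4036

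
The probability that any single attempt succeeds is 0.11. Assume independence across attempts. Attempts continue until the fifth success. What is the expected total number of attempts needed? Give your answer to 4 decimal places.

45.4545

Y = total attempts until the fifth success; negative binomial with r=5, p=0.11.
E[Y] = r / p = 5 / 0.11 = 45.454545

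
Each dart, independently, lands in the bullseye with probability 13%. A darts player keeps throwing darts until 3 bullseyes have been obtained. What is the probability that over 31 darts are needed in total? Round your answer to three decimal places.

0.214

Needing more than 31 darts ⇔ fewer than 3 successes in the first 31. With X ~ Binomial(31, 0.13), P(Y > 31) = P(X ≤ 2).
  k=0: C(31,0)·0.13^0·0.87^31 = 0.01334
  k=1: C(31,1)·0.13^1·0.87^30 = 0.06178
  k=2: C(31,2)·0.13^2·0.87^29 = 0.13848
P(X ≤ 2) = 0.21361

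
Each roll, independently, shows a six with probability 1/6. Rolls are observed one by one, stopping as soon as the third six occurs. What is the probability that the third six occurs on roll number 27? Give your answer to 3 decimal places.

Y = trial on which the third success occurs; negative binomial, r=3, p=0.166667.
P(Y=27) = C(26,2) · p^3 · (1−p)^24
= 325 · 0.0046296 · 0.012579 = 0.01893

0.019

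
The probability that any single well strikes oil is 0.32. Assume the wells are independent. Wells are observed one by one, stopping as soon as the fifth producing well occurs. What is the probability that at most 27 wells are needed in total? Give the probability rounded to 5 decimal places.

0.96224

Finishing within 27 wells ⇔ at least 5 successes in the first 27. With X ~ Binomial(27, 0.32), P(Y ≤ 27) = 1 − P(X ≤ 4).
  k=0: C(27,0)·0.32^0·0.68^27 = 0.0000300
  k=1: C(27,1)·0.32^1·0.68^26 = 0.0003817
  k=2: C(27,2)·0.32^2·0.68^25 = 0.0023352
  k=3: C(27,3)·0.32^3·0.68^24 = 0.0091578
  k=4: C(27,4)·0.32^4·0.68^23 = 0.0258572
1 − 0.0377620 = 0.9622380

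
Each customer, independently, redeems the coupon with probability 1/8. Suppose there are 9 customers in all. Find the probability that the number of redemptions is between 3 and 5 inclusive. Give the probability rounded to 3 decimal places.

0.092

X ~ Binomial(9, 0.125); P(3 ≤ X ≤ 5) = Σ C(9,k) p^k (1−p)^(9−k) over k:
  k=3: C(9,3)·0.125^3·0.875^6 = 0.07363
  k=4: C(9,4)·0.125^4·0.875^5 = 0.01578
  k=5: C(9,5)·0.125^5·0.875^4 = 0.00225
Total = 0.09166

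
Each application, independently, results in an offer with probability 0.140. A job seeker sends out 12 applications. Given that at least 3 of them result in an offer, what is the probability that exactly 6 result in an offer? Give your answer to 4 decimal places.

0.0122

X ~ Binomial(12, 0.14). Want P(X=6 | X≥3) = P(X=6) / P(X≥3).
P(X=6) = C(12,6)·0.14^6·0.86^6 = 0.002815
P(X≥3) = 1 − 0.163675 − 0.319737 − 0.286276 = 0.230313
Ratio = 0.002815 / 0.230313 = 0.012221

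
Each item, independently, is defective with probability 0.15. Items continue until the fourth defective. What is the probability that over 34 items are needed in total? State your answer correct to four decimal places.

Needing more than 34 items ⇔ fewer than 4 successes in the first 34. With X ~ Binomial(34, 0.15), P(Y > 34) = P(X ≤ 3).
  k=0: C(34,0)·0.15^0·0.85^34 = 0.003983
  k=1: C(34,1)·0.15^1·0.85^33 = 0.023900
  k=2: C(34,2)·0.15^2·0.85^32 = 0.069591
  k=3: C(34,3)·0.15^3·0.85^31 = 0.130994
P(X ≤ 3) = 0.228468

0.2285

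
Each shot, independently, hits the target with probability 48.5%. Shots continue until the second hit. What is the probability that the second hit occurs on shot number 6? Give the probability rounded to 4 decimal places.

0.0827

Y = trial on which the second success occurs; negative binomial, r=2, p=0.485.
P(Y=6) = C(5,1) · p^2 · (1−p)^4
= 5 · 0.23522 · 0.070344 = 0.082734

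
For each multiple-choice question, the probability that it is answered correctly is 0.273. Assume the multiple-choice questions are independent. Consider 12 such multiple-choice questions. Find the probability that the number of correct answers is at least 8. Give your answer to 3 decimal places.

0.005

X ~ Binomial(12, 0.273); P(X ≥ 8) = Σ C(12,k) p^k (1−p)^(12−k) over k:
  k=8: C(12,8)·0.273^8·0.727^4 = 0.00427
  k=9: C(12,9)·0.273^9·0.727^3 = 0.00071
  k=10: C(12,10)·0.273^10·0.727^2 = 0.00008
  k=11: C(12,11)·0.273^11·0.727^1 = 0.00001
  k=12: C(12,12)·0.273^12·0.727^0 = 0.00000
Total = 0.00506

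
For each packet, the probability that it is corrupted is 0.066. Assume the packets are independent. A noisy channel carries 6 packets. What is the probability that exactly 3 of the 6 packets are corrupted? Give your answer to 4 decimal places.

0.0047

X ~ Binomial(n=6, p=0.066).
P(X=3) = C(6,3) · p^3 · (1−p)^3
= 20 · 0.0002875 · 0.81478 = 0.004685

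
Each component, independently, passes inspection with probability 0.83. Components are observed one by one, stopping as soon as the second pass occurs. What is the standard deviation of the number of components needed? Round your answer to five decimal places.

0.70252

Y = total components until the second success; negative binomial with r=2, p=0.83.
SD(Y) = √[r(1−p)/p²] = √(0.4935404) = 0.7025243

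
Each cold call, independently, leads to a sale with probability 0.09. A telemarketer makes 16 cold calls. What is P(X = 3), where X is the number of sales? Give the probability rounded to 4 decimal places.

0.1198

X ~ Binomial(n=16, p=0.09).
P(X=3) = C(16,3) · p^3 · (1−p)^13
= 560 · 0.000729 · 0.29345 = 0.119799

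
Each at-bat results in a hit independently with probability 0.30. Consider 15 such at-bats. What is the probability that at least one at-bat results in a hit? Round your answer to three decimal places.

P(at least one) = 1 − P(none) = 1 − (1 − 0.30)^15
= 1 − 0.00475 = 0.99525

0.995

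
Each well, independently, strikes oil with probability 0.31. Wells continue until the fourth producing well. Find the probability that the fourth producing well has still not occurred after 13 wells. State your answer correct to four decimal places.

Needing more than 13 wells ⇔ fewer than 4 successes in the first 13. With X ~ Binomial(13, 0.31), P(Y > 13) = P(X ≤ 3).
  k=0: C(13,0)·0.31^0·0.69^13 = 0.008036
  k=1: C(13,1)·0.31^1·0.69^12 = 0.046935
  k=2: C(13,2)·0.31^2·0.69^11 = 0.126520
  k=3: C(13,3)·0.31^3·0.69^10 = 0.208421
P(X ≤ 3) = 0.389912

0.3899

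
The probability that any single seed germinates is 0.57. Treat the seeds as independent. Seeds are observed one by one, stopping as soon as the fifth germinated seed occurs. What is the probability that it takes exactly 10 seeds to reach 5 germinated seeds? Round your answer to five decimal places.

Y = trial on which the fifth success occurs; negative binomial, r=5, p=0.57.
P(Y=10) = C(9,4) · p^5 · (1−p)^5
= 126 · 0.060169 · 0.014701 = 0.1114518

0.11145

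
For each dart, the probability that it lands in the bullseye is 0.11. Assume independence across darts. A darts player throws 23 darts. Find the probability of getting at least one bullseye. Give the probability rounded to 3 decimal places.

P(at least one) = 1 − P(none) = 1 − (1 − 0.11)^23
= 1 − 0.06854 = 0.93146

0.931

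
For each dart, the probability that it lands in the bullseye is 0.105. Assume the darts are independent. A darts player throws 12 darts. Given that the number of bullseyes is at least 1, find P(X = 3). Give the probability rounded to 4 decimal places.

X ~ Binomial(12, 0.105). Want P(X=3 | X≥1) = P(X=3) / P(X≥1).
P(X=3) = C(12,3)·0.105^3·0.895^9 = 0.093842
P(X≥1) = 1 − 0.264166 = 0.735834
Ratio = 0.093842 / 0.735834 = 0.127532

0.1275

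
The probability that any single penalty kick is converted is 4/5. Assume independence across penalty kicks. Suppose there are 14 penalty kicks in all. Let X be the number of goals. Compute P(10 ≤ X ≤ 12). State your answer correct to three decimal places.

X ~ Binomial(14, 0.80); P(10 ≤ X ≤ 12) = Σ C(14,k) p^k (1−p)^(14−k) over k:
  k=10: C(14,10)·0.80^10·0.20^4 = 0.17197
  k=11: C(14,11)·0.80^11·0.20^3 = 0.25014
  k=12: C(14,12)·0.80^12·0.20^2 = 0.25014
Total = 0.67225

0.672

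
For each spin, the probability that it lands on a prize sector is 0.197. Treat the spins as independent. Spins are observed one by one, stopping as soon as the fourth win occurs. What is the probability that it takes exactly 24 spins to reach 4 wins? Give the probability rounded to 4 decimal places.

0.0331

Y = trial on which the fourth success occurs; negative binomial, r=4, p=0.197.
P(Y=24) = C(23,3) · p^4 · (1−p)^20
= 1771 · 0.0015061 · 0.012425 = 0.033143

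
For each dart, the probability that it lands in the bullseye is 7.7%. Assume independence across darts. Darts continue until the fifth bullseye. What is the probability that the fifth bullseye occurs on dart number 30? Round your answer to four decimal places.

0.0087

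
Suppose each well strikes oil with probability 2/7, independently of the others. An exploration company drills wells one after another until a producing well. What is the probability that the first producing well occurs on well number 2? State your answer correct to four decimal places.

0.2041

Geometric (trials to first success), p = 0.285714.
P(Y = 2) = (1−p)^1 · p = 0.71429 · 0.285714 = 0.204082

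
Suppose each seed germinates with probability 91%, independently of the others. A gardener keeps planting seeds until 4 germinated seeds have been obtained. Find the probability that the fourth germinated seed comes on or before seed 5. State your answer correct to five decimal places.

0.93262

Finishing within 5 seeds ⇔ at least 4 successes in the first 5. With X ~ Binomial(5, 0.91), P(Y ≤ 5) = 1 − P(X ≤ 3).
  k=0: C(5,0)·0.91^0·0.09^5 = 0.0000059
  k=1: C(5,1)·0.91^1·0.09^4 = 0.0002985
  k=2: C(5,2)·0.91^2·0.09^3 = 0.0060368
  k=3: C(5,3)·0.91^3·0.09^2 = 0.0610393
1 − 0.0673805 = 0.9326195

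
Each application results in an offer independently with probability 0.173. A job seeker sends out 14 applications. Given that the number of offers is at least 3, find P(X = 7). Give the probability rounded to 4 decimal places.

0.0094

X ~ Binomial(14, 0.173). Want P(X=7 | X≥3) = P(X=7) / P(X≥3).
P(X=7) = C(14,7)·0.173^7·0.827^7 = 0.004211
P(X≥3) = 1 − 0.069997 − 0.204996 − 0.278740 = 0.446267
Ratio = 0.004211 / 0.446267 = 0.009437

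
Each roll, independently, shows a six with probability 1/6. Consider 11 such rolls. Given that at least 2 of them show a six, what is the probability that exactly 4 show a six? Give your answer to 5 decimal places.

0.12482

X ~ Binomial(11, 0.166667). Want P(X=4 | X≥2) = P(X=4) / P(X≥2).
P(X=4) = C(11,4)·0.166667^4·0.833333^7 = 0.0710625
P(X≥2) = 1 − 0.1345880 − 0.2960936 = 0.5693184
Ratio = 0.0710625 / 0.5693184 = 0.1248202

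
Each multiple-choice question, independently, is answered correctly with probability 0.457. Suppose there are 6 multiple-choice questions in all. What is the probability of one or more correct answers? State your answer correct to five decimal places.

P(at least one) = 1 − P(none) = 1 − (1 − 0.457)^6
= 1 − 0.0256330 = 0.9743670

0.97437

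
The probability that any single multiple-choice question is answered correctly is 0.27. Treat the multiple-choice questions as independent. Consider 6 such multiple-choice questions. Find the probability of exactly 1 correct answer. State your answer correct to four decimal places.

0.3358

X ~ Binomial(n=6, p=0.27).
P(X=1) = C(6,1) · p^1 · (1−p)^5
= 6 · 0.27 · 0.20731 = 0.335838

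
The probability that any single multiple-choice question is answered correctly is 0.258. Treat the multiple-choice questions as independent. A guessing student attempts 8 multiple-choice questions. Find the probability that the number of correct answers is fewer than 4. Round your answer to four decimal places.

0.8748

X ~ Binomial(8, 0.258); P(X ≤ 3) = Σ C(8,k) p^k (1−p)^(8−k) over k:
  k=0: C(8,0)·0.258^0·0.742^8 = 0.091882
  k=1: C(8,1)·0.258^1·0.742^7 = 0.255586
  k=2: C(8,2)·0.258^2·0.742^6 = 0.311043
  k=3: C(8,3)·0.258^3·0.742^5 = 0.216305
Total = 0.874817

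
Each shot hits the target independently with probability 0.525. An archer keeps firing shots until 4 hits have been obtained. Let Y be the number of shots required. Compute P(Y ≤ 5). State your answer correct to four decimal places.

Finishing within 5 shots ⇔ at least 4 successes in the first 5. With X ~ Binomial(5, 0.525), P(Y ≤ 5) = 1 − P(X ≤ 3).
  k=0: C(5,0)·0.525^0·0.475^5 = 0.024181
  k=1: C(5,1)·0.525^1·0.475^4 = 0.133630
  k=2: C(5,2)·0.525^2·0.475^3 = 0.295392
  k=3: C(5,3)·0.525^3·0.475^2 = 0.326486
1 − 0.779689 = 0.220311

0.2203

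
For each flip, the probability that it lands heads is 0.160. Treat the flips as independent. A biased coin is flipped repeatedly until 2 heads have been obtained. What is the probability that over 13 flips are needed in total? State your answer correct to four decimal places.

Needing more than 13 flips ⇔ fewer than 2 successes in the first 13. With X ~ Binomial(13, 0.16), P(Y > 13) = P(X ≤ 1).
  k=0: C(13,0)·0.16^0·0.84^13 = 0.103665
  k=1: C(13,1)·0.16^1·0.84^12 = 0.256693
P(X ≤ 1) = 0.360358

0.3604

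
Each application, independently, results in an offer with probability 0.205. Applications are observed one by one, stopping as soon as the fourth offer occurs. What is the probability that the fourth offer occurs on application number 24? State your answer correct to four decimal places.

0.0318

Y = trial on which the fourth success occurs; negative binomial, r=4, p=0.205.
P(Y=24) = C(23,3) · p^4 · (1−p)^20
= 1771 · 0.0017661 · 0.010171 = 0.031811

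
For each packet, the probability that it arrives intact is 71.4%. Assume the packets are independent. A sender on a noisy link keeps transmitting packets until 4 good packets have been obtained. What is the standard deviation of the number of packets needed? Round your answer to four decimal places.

Y = total packets until the fourth success; negative binomial with r=4, p=0.714.
SD(Y) = √[r(1−p)/p²] = √(2.244035) = 1.498010

1.4980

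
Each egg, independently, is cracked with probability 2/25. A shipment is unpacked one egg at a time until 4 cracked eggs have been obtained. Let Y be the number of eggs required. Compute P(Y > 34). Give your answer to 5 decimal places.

Needing more than 34 eggs ⇔ fewer than 4 successes in the first 34. With X ~ Binomial(34, 0.08), P(Y > 34) = P(X ≤ 3).
  k=0: C(34,0)·0.08^0·0.92^34 = 0.0587200
  k=1: C(34,1)·0.08^1·0.92^33 = 0.1736070
  k=2: C(34,2)·0.08^2·0.92^32 = 0.2490883
  k=3: C(34,3)·0.08^3·0.92^31 = 0.2310384
P(X ≤ 3) = 0.7124537

0.71245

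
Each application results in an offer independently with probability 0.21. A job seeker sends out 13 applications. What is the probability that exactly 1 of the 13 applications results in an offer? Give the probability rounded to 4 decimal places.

0.1613

X ~ Binomial(n=13, p=0.21).
P(X=1) = C(13,1) · p^1 · (1−p)^12
= 13 · 0.21 · 0.059092 = 0.161320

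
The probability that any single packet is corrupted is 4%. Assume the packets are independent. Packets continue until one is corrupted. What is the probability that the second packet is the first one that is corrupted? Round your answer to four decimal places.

0.0384

Geometric (trials to first success), p = 0.04.
P(Y = 2) = (1−p)^1 · p = 0.96 · 0.04 = 0.038400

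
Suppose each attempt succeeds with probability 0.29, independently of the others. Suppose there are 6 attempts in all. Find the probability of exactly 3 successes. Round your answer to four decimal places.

0.1746

X ~ Binomial(n=6, p=0.29).
P(X=3) = C(6,3) · p^3 · (1−p)^3
= 20 · 0.024389 · 0.35791 = 0.174582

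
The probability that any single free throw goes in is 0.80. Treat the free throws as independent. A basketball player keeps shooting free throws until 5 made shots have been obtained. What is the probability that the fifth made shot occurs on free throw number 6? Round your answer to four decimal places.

0.3277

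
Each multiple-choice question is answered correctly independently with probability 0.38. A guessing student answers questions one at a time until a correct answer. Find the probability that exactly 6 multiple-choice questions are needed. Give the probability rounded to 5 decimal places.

0.03481

Geometric (trials to first success), p = 0.38.
P(Y = 6) = (1−p)^5 · p = 0.091613 · 0.38 = 0.0348130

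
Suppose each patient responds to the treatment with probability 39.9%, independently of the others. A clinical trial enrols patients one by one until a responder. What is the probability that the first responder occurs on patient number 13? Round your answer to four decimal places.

Geometric (trials to first success), p = 0.399.
P(Y = 13) = (1−p)^12 · p = 0.0022207 · 0.399 = 0.000886

0.0009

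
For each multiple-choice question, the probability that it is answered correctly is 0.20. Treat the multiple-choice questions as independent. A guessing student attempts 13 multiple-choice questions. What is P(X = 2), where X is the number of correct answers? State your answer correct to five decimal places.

0.26801

X ~ Binomial(n=13, p=0.20).
P(X=2) = C(13,2) · p^2 · (1−p)^11
= 78 · 0.04 · 0.085899 = 0.2680060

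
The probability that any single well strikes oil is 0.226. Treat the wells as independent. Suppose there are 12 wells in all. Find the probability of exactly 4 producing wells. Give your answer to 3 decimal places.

0.166

X ~ Binomial(n=12, p=0.226).
P(X=4) = C(12,4) · p^4 · (1−p)^8
= 495 · 0.0026088 · 0.1288 = 0.16633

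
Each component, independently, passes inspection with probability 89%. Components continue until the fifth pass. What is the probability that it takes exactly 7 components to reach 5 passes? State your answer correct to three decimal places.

0.101

Y = trial on which the fifth success occurs; negative binomial, r=5, p=0.89.
P(Y=7) = C(6,4) · p^5 · (1−p)^2
= 15 · 0.55841 · 0.0121 = 0.10135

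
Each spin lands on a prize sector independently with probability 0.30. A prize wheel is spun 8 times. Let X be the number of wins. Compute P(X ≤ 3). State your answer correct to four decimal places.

0.8059

X ~ Binomial(8, 0.30); P(X ≤ 3) = Σ C(8,k) p^k (1−p)^(8−k) over k:
  k=0: C(8,0)·0.30^0·0.70^8 = 0.057648
  k=1: C(8,1)·0.30^1·0.70^7 = 0.197650
  k=2: C(8,2)·0.30^2·0.70^6 = 0.296475
  k=3: C(8,3)·0.30^3·0.70^5 = 0.254122
Total = 0.805896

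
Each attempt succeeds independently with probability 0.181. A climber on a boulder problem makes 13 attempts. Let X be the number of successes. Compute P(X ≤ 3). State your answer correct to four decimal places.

X ~ Binomial(13, 0.181); P(X ≤ 3) = Σ C(13,k) p^k (1−p)^(13−k) over k:
  k=0: C(13,0)·0.181^0·0.819^13 = 0.074592
  k=1: C(13,1)·0.181^1·0.819^12 = 0.214303
  k=2: C(13,2)·0.181^2·0.819^11 = 0.284168
  k=3: C(13,3)·0.181^3·0.819^10 = 0.230272
Total = 0.803334

0.8033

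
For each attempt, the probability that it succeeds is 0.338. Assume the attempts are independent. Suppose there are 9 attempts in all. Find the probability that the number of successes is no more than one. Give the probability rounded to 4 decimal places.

0.1366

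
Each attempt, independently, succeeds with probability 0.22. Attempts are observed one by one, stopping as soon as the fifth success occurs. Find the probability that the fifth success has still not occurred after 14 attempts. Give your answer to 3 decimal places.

0.824

Needing more than 14 attempts ⇔ fewer than 5 successes in the first 14. With X ~ Binomial(14, 0.22), P(Y > 14) = P(X ≤ 4).
  k=0: C(14,0)·0.22^0·0.78^14 = 0.03085
  k=1: C(14,1)·0.22^1·0.78^13 = 0.12184
  k=2: C(14,2)·0.22^2·0.78^12 = 0.22337
  k=3: C(14,3)·0.22^3·0.78^11 = 0.25201
  k=4: C(14,4)·0.22^4·0.78^10 = 0.19547
P(X ≤ 4) = 0.82353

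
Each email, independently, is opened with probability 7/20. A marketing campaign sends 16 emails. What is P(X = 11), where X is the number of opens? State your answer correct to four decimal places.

X ~ Binomial(n=16, p=0.35).
P(X=11) = C(16,11) · p^11 · (1−p)^5
= 4368 · 9.6549e-06 · 0.11603 = 0.004893

0.0049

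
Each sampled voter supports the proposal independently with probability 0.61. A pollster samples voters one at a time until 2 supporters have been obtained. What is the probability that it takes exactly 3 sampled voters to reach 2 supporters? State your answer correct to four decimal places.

0.2902

Y = trial on which the second success occurs; negative binomial, r=2, p=0.61.
P(Y=3) = C(2,1) · p^2 · (1−p)^1
= 2 · 0.3721 · 0.39 = 0.290238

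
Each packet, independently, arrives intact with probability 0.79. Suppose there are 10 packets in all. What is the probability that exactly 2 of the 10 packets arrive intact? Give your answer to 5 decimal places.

0.00011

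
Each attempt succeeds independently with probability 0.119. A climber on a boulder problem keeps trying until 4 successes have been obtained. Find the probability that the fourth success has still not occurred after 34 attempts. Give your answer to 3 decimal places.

Needing more than 34 attempts ⇔ fewer than 4 successes in the first 34. With X ~ Binomial(34, 0.119), P(Y > 34) = P(X ≤ 3).
  k=0: C(34,0)·0.119^0·0.881^34 = 0.01346
  k=1: C(34,1)·0.119^1·0.881^33 = 0.06183
  k=2: C(34,2)·0.119^2·0.881^32 = 0.13781
  k=3: C(34,3)·0.119^3·0.881^31 = 0.19856
P(X ≤ 3) = 0.41167

0.412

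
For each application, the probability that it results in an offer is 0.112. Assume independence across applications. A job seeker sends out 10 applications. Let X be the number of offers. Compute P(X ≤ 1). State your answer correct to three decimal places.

X ~ Binomial(10, 0.112); P(X ≤ 1) = Σ C(10,k) p^k (1−p)^(10−k) over k:
  k=0: C(10,0)·0.112^0·0.888^10 = 0.30488
  k=1: C(10,1)·0.112^1·0.888^9 = 0.38453
Total = 0.68941

0.689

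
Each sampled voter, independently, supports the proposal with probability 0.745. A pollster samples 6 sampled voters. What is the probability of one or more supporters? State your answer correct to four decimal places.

0.9997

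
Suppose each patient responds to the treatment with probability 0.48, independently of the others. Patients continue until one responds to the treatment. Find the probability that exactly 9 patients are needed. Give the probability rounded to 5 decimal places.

Geometric (trials to first success), p = 0.48.
P(Y = 9) = (1−p)^8 · p = 0.005346 · 0.48 = 0.0025661

0.00257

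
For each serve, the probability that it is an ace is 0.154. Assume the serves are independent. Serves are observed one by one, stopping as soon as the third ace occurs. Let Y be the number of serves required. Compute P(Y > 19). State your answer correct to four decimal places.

Needing more than 19 serves ⇔ fewer than 3 successes in the first 19. With X ~ Binomial(19, 0.154), P(Y > 19) = P(X ≤ 2).
  k=0: C(19,0)·0.154^0·0.846^19 = 0.041690
  k=1: C(19,1)·0.154^1·0.846^18 = 0.144192
  k=2: C(19,2)·0.154^2·0.846^17 = 0.236229
P(X ≤ 2) = 0.422112

0.4221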